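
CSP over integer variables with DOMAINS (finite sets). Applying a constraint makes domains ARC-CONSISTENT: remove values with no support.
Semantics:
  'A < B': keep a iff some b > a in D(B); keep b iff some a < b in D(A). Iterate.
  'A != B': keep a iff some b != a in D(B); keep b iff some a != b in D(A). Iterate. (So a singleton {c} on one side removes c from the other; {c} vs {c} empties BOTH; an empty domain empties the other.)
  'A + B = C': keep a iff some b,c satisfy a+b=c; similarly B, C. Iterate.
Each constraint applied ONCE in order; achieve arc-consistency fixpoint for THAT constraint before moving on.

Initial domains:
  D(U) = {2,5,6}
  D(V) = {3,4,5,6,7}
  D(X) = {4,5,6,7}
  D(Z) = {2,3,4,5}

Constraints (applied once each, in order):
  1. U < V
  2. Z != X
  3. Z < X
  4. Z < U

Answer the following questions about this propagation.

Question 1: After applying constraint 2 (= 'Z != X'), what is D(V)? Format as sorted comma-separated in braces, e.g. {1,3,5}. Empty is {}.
Constraint 1 (U < V) on D(U)={2,5,6} D(V)={3,4,5,6,7}: no change
Constraint 2 (Z != X) on D(Z)={2,3,4,5} D(X)={4,5,6,7}: no change
So after constraint 2: D(V) = {3,4,5,6,7}

Answer: {3,4,5,6,7}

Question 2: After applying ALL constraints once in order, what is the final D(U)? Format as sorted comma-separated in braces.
Constraint 1 (U < V) on D(U)={2,5,6} D(V)={3,4,5,6,7}: no change
Constraint 2 (Z != X) on D(Z)={2,3,4,5} D(X)={4,5,6,7}: no change
Constraint 3 (Z < X) on D(Z)={2,3,4,5} D(X)={4,5,6,7}: no change
Constraint 4 (Z < U) on D(Z)={2,3,4,5} D(U)={2,5,6}: U {2,5,6}->{5,6}
So after all 4 constraints: D(U) = {5,6}

Answer: {5,6}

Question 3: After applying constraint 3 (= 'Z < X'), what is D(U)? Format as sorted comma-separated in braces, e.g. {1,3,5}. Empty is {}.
Constraint 1 (U < V) on D(U)={2,5,6} D(V)={3,4,5,6,7}: no change
Constraint 2 (Z != X) on D(Z)={2,3,4,5} D(X)={4,5,6,7}: no change
Constraint 3 (Z < X) on D(Z)={2,3,4,5} D(X)={4,5,6,7}: no change
So after constraint 3: D(U) = {2,5,6}

Answer: {2,5,6}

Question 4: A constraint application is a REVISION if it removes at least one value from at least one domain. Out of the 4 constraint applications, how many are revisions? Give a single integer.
Constraint 1 (U < V) on D(U)={2,5,6} D(V)={3,4,5,6,7}: no change => not a revision
Constraint 2 (Z != X) on D(Z)={2,3,4,5} D(X)={4,5,6,7}: no change => not a revision
Constraint 3 (Z < X) on D(Z)={2,3,4,5} D(X)={4,5,6,7}: no change => not a revision
Constraint 4 (Z < U) on D(Z)={2,3,4,5} D(U)={2,5,6}: U {2,5,6}->{5,6} => REVISION
Total revisions = 1

Answer: 1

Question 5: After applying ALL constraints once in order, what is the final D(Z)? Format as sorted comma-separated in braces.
Answer: {2,3,4,5}

Derivation:
Constraint 1 (U < V) on D(U)={2,5,6} D(V)={3,4,5,6,7}: no change
Constraint 2 (Z != X) on D(Z)={2,3,4,5} D(X)={4,5,6,7}: no change
Constraint 3 (Z < X) on D(Z)={2,3,4,5} D(X)={4,5,6,7}: no change
Constraint 4 (Z < U) on D(Z)={2,3,4,5} D(U)={2,5,6}: U {2,5,6}->{5,6}
So after all 4 constraints: D(Z) = {2,3,4,5}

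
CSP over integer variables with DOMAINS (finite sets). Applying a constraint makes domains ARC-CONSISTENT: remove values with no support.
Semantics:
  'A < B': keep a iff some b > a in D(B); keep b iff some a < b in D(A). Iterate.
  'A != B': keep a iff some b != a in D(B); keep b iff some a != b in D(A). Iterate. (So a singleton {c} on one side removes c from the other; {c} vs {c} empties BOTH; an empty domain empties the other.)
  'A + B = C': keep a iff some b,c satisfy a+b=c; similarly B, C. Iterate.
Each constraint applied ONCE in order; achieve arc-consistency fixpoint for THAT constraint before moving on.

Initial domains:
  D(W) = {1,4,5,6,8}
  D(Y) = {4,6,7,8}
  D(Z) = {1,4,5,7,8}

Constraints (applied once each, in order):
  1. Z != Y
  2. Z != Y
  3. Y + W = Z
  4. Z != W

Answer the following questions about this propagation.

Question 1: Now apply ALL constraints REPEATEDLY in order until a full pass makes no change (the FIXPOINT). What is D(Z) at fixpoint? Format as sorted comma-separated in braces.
Answer: {5,7,8}

Derivation:
pass 0 (initial): D(Z)={1,4,5,7,8}
pass 1: W {1,4,5,6,8}->{1,4}; Y {4,6,7,8}->{4,6,7}; Z {1,4,5,7,8}->{5,7,8}
pass 2: no change
Fixpoint after 2 passes: D(Z) = {5,7,8}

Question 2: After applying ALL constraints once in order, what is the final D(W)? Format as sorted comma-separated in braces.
Answer: {1,4}

Derivation:
Constraint 1 (Z != Y) on D(Z)={1,4,5,7,8} D(Y)={4,6,7,8}: no change
Constraint 2 (Z != Y) on D(Z)={1,4,5,7,8} D(Y)={4,6,7,8}: no change
Constraint 3 (Y + W = Z) on D(Y)={4,6,7,8} D(W)={1,4,5,6,8} D(Z)={1,4,5,7,8}: Y {4,6,7,8}->{4,6,7}; W {1,4,5,6,8}->{1,4}; Z {1,4,5,7,8}->{5,7,8}
Constraint 4 (Z != W) on D(Z)={5,7,8} D(W)={1,4}: no change
So after all 4 constraints: D(W) = {1,4}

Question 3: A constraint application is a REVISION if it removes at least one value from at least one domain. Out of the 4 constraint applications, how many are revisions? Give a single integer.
Answer: 1

Derivation:
Constraint 1 (Z != Y) on D(Z)={1,4,5,7,8} D(Y)={4,6,7,8}: no change => not a revision
Constraint 2 (Z != Y) on D(Z)={1,4,5,7,8} D(Y)={4,6,7,8}: no change => not a revision
Constraint 3 (Y + W = Z) on D(Y)={4,6,7,8} D(W)={1,4,5,6,8} D(Z)={1,4,5,7,8}: Y {4,6,7,8}->{4,6,7}; W {1,4,5,6,8}->{1,4}; Z {1,4,5,7,8}->{5,7,8} => REVISION
Constraint 4 (Z != W) on D(Z)={5,7,8} D(W)={1,4}: no change => not a revision
Total revisions = 1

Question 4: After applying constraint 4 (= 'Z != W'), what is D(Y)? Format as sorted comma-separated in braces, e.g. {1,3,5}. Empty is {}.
Answer: {4,6,7}

Derivation:
Constraint 1 (Z != Y) on D(Z)={1,4,5,7,8} D(Y)={4,6,7,8}: no change
Constraint 2 (Z != Y) on D(Z)={1,4,5,7,8} D(Y)={4,6,7,8}: no change
Constraint 3 (Y + W = Z) on D(Y)={4,6,7,8} D(W)={1,4,5,6,8} D(Z)={1,4,5,7,8}: Y {4,6,7,8}->{4,6,7}; W {1,4,5,6,8}->{1,4}; Z {1,4,5,7,8}->{5,7,8}
Constraint 4 (Z != W) on D(Z)={5,7,8} D(W)={1,4}: no change
So after constraint 4: D(Y) = {4,6,7}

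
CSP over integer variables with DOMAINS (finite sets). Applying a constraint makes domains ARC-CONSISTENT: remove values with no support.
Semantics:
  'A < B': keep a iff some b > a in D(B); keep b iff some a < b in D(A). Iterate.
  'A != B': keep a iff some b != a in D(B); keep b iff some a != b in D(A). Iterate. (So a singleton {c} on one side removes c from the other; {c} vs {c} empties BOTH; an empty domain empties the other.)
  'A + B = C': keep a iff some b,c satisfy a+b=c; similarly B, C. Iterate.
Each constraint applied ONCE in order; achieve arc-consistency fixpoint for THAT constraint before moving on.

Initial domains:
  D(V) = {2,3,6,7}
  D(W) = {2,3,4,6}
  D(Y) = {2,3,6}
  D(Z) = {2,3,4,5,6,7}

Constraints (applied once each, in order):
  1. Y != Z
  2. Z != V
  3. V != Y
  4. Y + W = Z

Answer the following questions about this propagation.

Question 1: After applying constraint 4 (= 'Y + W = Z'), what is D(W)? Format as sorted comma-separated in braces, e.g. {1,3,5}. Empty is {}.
Constraint 1 (Y != Z) on D(Y)={2,3,6} D(Z)={2,3,4,5,6,7}: no change
Constraint 2 (Z != V) on D(Z)={2,3,4,5,6,7} D(V)={2,3,6,7}: no change
Constraint 3 (V != Y) on D(V)={2,3,6,7} D(Y)={2,3,6}: no change
Constraint 4 (Y + W = Z) on D(Y)={2,3,6} D(W)={2,3,4,6} D(Z)={2,3,4,5,6,7}: Y {2,3,6}->{2,3}; W {2,3,4,6}->{2,3,4}; Z {2,3,4,5,6,7}->{4,5,6,7}
So after constraint 4: D(W) = {2,3,4}

Answer: {2,3,4}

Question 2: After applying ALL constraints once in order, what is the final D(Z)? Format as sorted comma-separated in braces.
Answer: {4,5,6,7}

Derivation:
Constraint 1 (Y != Z) on D(Y)={2,3,6} D(Z)={2,3,4,5,6,7}: no change
Constraint 2 (Z != V) on D(Z)={2,3,4,5,6,7} D(V)={2,3,6,7}: no change
Constraint 3 (V != Y) on D(V)={2,3,6,7} D(Y)={2,3,6}: no change
Constraint 4 (Y + W = Z) on D(Y)={2,3,6} D(W)={2,3,4,6} D(Z)={2,3,4,5,6,7}: Y {2,3,6}->{2,3}; W {2,3,4,6}->{2,3,4}; Z {2,3,4,5,6,7}->{4,5,6,7}
So after all 4 constraints: D(Z) = {4,5,6,7}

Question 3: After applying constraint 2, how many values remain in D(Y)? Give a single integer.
Constraint 1 (Y != Z) on D(Y)={2,3,6} D(Z)={2,3,4,5,6,7}: no change
Constraint 2 (Z != V) on D(Z)={2,3,4,5,6,7} D(V)={2,3,6,7}: no change
So after constraint 2: D(Y)={2,3,6}, size = 3

Answer: 3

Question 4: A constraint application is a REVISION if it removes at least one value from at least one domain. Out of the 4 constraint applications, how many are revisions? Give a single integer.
Constraint 1 (Y != Z) on D(Y)={2,3,6} D(Z)={2,3,4,5,6,7}: no change => not a revision
Constraint 2 (Z != V) on D(Z)={2,3,4,5,6,7} D(V)={2,3,6,7}: no change => not a revision
Constraint 3 (V != Y) on D(V)={2,3,6,7} D(Y)={2,3,6}: no change => not a revision
Constraint 4 (Y + W = Z) on D(Y)={2,3,6} D(W)={2,3,4,6} D(Z)={2,3,4,5,6,7}: Y {2,3,6}->{2,3}; W {2,3,4,6}->{2,3,4}; Z {2,3,4,5,6,7}->{4,5,6,7} => REVISION
Total revisions = 1

Answer: 1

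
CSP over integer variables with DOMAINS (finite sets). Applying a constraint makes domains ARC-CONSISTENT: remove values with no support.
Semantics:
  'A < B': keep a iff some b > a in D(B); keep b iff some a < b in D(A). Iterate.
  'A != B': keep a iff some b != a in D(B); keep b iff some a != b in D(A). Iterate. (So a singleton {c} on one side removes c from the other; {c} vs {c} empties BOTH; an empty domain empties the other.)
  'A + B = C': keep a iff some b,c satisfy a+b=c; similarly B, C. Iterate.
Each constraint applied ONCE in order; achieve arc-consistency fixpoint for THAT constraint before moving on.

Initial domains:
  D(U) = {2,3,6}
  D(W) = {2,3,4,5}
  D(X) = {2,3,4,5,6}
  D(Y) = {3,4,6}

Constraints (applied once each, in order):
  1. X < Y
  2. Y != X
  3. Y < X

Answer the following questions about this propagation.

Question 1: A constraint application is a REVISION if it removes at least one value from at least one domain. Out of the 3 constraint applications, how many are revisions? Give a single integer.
Answer: 2

Derivation:
Constraint 1 (X < Y) on D(X)={2,3,4,5,6} D(Y)={3,4,6}: X {2,3,4,5,6}->{2,3,4,5} => REVISION
Constraint 2 (Y != X) on D(Y)={3,4,6} D(X)={2,3,4,5}: no change => not a revision
Constraint 3 (Y < X) on D(Y)={3,4,6} D(X)={2,3,4,5}: Y {3,4,6}->{3,4}; X {2,3,4,5}->{4,5} => REVISION
Total revisions = 2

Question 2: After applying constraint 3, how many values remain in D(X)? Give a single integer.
Constraint 1 (X < Y) on D(X)={2,3,4,5,6} D(Y)={3,4,6}: X {2,3,4,5,6}->{2,3,4,5}
Constraint 2 (Y != X) on D(Y)={3,4,6} D(X)={2,3,4,5}: no change
Constraint 3 (Y < X) on D(Y)={3,4,6} D(X)={2,3,4,5}: Y {3,4,6}->{3,4}; X {2,3,4,5}->{4,5}
So after constraint 3: D(X)={4,5}, size = 2

Answer: 2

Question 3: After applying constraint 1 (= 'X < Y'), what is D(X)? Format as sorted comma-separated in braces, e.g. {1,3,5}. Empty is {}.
Constraint 1 (X < Y) on D(X)={2,3,4,5,6} D(Y)={3,4,6}: X {2,3,4,5,6}->{2,3,4,5}
So after constraint 1: D(X) = {2,3,4,5}

Answer: {2,3,4,5}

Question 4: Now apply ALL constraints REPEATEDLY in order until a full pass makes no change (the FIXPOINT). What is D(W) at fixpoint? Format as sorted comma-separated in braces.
pass 0 (initial): D(W)={2,3,4,5}
pass 1: X {2,3,4,5,6}->{4,5}; Y {3,4,6}->{3,4}
pass 2: X {4,5}->{}; Y {3,4}->{}
pass 3: no change
Fixpoint after 3 passes: D(W) = {2,3,4,5}

Answer: {2,3,4,5}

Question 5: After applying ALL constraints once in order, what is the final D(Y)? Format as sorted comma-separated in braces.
Answer: {3,4}

Derivation:
Constraint 1 (X < Y) on D(X)={2,3,4,5,6} D(Y)={3,4,6}: X {2,3,4,5,6}->{2,3,4,5}
Constraint 2 (Y != X) on D(Y)={3,4,6} D(X)={2,3,4,5}: no change
Constraint 3 (Y < X) on D(Y)={3,4,6} D(X)={2,3,4,5}: Y {3,4,6}->{3,4}; X {2,3,4,5}->{4,5}
So after all 3 constraints: D(Y) = {3,4}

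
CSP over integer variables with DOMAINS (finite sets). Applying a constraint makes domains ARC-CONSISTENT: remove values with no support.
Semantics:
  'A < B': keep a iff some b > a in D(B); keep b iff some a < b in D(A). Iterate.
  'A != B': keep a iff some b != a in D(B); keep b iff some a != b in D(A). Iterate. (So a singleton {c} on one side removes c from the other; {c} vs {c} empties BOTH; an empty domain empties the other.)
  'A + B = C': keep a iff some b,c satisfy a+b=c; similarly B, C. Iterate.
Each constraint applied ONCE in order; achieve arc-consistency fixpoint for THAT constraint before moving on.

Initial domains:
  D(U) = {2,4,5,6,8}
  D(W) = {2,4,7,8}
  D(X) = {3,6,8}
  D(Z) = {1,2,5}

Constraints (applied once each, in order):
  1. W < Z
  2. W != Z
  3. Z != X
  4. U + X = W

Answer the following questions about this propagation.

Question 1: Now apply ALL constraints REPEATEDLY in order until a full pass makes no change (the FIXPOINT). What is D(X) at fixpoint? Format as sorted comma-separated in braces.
Answer: {}

Derivation:
pass 0 (initial): D(X)={3,6,8}
pass 1: U {2,4,5,6,8}->{}; W {2,4,7,8}->{}; X {3,6,8}->{}; Z {1,2,5}->{5}
pass 2: Z {5}->{}
pass 3: no change
Fixpoint after 3 passes: D(X) = {}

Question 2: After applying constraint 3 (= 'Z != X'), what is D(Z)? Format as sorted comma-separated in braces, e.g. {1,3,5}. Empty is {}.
Constraint 1 (W < Z) on D(W)={2,4,7,8} D(Z)={1,2,5}: W {2,4,7,8}->{2,4}; Z {1,2,5}->{5}
Constraint 2 (W != Z) on D(W)={2,4} D(Z)={5}: no change
Constraint 3 (Z != X) on D(Z)={5} D(X)={3,6,8}: no change
So after constraint 3: D(Z) = {5}

Answer: {5}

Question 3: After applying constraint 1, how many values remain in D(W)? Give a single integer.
Answer: 2

Derivation:
Constraint 1 (W < Z) on D(W)={2,4,7,8} D(Z)={1,2,5}: W {2,4,7,8}->{2,4}; Z {1,2,5}->{5}
So after constraint 1: D(W)={2,4}, size = 2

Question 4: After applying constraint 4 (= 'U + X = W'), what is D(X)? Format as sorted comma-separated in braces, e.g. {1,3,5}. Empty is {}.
Constraint 1 (W < Z) on D(W)={2,4,7,8} D(Z)={1,2,5}: W {2,4,7,8}->{2,4}; Z {1,2,5}->{5}
Constraint 2 (W != Z) on D(W)={2,4} D(Z)={5}: no change
Constraint 3 (Z != X) on D(Z)={5} D(X)={3,6,8}: no change
Constraint 4 (U + X = W) on D(U)={2,4,5,6,8} D(X)={3,6,8} D(W)={2,4}: U {2,4,5,6,8}->{}; X {3,6,8}->{}; W {2,4}->{}
So after constraint 4: D(X) = {}

Answer: {}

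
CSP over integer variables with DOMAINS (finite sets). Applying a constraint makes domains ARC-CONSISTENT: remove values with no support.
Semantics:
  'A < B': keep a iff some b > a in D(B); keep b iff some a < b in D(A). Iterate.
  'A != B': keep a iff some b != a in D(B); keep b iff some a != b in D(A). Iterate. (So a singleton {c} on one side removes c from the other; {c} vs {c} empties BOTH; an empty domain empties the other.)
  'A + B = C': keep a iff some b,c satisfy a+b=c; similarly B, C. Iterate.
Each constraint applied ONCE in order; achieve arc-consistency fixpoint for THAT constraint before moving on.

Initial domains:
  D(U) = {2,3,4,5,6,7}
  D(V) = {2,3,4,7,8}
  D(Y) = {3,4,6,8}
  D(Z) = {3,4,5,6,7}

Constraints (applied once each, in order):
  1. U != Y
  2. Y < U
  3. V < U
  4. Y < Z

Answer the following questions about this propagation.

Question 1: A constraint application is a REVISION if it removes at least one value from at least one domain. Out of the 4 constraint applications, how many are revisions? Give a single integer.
Answer: 3

Derivation:
Constraint 1 (U != Y) on D(U)={2,3,4,5,6,7} D(Y)={3,4,6,8}: no change => not a revision
Constraint 2 (Y < U) on D(Y)={3,4,6,8} D(U)={2,3,4,5,6,7}: Y {3,4,6,8}->{3,4,6}; U {2,3,4,5,6,7}->{4,5,6,7} => REVISION
Constraint 3 (V < U) on D(V)={2,3,4,7,8} D(U)={4,5,6,7}: V {2,3,4,7,8}->{2,3,4} => REVISION
Constraint 4 (Y < Z) on D(Y)={3,4,6} D(Z)={3,4,5,6,7}: Z {3,4,5,6,7}->{4,5,6,7} => REVISION
Total revisions = 3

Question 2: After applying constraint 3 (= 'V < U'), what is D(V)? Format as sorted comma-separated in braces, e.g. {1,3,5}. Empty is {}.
Constraint 1 (U != Y) on D(U)={2,3,4,5,6,7} D(Y)={3,4,6,8}: no change
Constraint 2 (Y < U) on D(Y)={3,4,6,8} D(U)={2,3,4,5,6,7}: Y {3,4,6,8}->{3,4,6}; U {2,3,4,5,6,7}->{4,5,6,7}
Constraint 3 (V < U) on D(V)={2,3,4,7,8} D(U)={4,5,6,7}: V {2,3,4,7,8}->{2,3,4}
So after constraint 3: D(V) = {2,3,4}

Answer: {2,3,4}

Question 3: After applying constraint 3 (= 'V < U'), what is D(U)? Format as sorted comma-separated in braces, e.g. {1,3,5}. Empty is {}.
Answer: {4,5,6,7}

Derivation:
Constraint 1 (U != Y) on D(U)={2,3,4,5,6,7} D(Y)={3,4,6,8}: no change
Constraint 2 (Y < U) on D(Y)={3,4,6,8} D(U)={2,3,4,5,6,7}: Y {3,4,6,8}->{3,4,6}; U {2,3,4,5,6,7}->{4,5,6,7}
Constraint 3 (V < U) on D(V)={2,3,4,7,8} D(U)={4,5,6,7}: V {2,3,4,7,8}->{2,3,4}
So after constraint 3: D(U) = {4,5,6,7}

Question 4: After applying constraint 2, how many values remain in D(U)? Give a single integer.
Answer: 4

Derivation:
Constraint 1 (U != Y) on D(U)={2,3,4,5,6,7} D(Y)={3,4,6,8}: no change
Constraint 2 (Y < U) on D(Y)={3,4,6,8} D(U)={2,3,4,5,6,7}: Y {3,4,6,8}->{3,4,6}; U {2,3,4,5,6,7}->{4,5,6,7}
So after constraint 2: D(U)={4,5,6,7}, size = 4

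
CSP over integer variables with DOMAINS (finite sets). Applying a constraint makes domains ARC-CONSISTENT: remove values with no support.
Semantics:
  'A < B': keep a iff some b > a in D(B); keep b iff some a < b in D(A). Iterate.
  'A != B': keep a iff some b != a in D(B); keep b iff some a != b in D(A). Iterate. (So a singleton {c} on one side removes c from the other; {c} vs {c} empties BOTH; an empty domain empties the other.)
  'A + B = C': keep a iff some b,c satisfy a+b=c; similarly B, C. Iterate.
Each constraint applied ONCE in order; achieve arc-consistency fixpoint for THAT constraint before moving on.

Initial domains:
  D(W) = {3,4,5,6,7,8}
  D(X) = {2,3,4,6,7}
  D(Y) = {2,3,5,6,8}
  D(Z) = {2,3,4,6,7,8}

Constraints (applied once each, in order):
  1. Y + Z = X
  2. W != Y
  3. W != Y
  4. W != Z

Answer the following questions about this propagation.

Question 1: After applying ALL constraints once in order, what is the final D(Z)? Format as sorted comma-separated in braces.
Answer: {2,3,4}

Derivation:
Constraint 1 (Y + Z = X) on D(Y)={2,3,5,6,8} D(Z)={2,3,4,6,7,8} D(X)={2,3,4,6,7}: Y {2,3,5,6,8}->{2,3,5}; Z {2,3,4,6,7,8}->{2,3,4}; X {2,3,4,6,7}->{4,6,7}
Constraint 2 (W != Y) on D(W)={3,4,5,6,7,8} D(Y)={2,3,5}: no change
Constraint 3 (W != Y) on D(W)={3,4,5,6,7,8} D(Y)={2,3,5}: no change
Constraint 4 (W != Z) on D(W)={3,4,5,6,7,8} D(Z)={2,3,4}: no change
So after all 4 constraints: D(Z) = {2,3,4}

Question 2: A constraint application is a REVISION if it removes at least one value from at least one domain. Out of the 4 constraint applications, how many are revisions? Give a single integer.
Constraint 1 (Y + Z = X) on D(Y)={2,3,5,6,8} D(Z)={2,3,4,6,7,8} D(X)={2,3,4,6,7}: Y {2,3,5,6,8}->{2,3,5}; Z {2,3,4,6,7,8}->{2,3,4}; X {2,3,4,6,7}->{4,6,7} => REVISION
Constraint 2 (W != Y) on D(W)={3,4,5,6,7,8} D(Y)={2,3,5}: no change => not a revision
Constraint 3 (W != Y) on D(W)={3,4,5,6,7,8} D(Y)={2,3,5}: no change => not a revision
Constraint 4 (W != Z) on D(W)={3,4,5,6,7,8} D(Z)={2,3,4}: no change => not a revision
Total revisions = 1

Answer: 1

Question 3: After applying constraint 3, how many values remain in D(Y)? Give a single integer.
Answer: 3

Derivation:
Constraint 1 (Y + Z = X) on D(Y)={2,3,5,6,8} D(Z)={2,3,4,6,7,8} D(X)={2,3,4,6,7}: Y {2,3,5,6,8}->{2,3,5}; Z {2,3,4,6,7,8}->{2,3,4}; X {2,3,4,6,7}->{4,6,7}
Constraint 2 (W != Y) on D(W)={3,4,5,6,7,8} D(Y)={2,3,5}: no change
Constraint 3 (W != Y) on D(W)={3,4,5,6,7,8} D(Y)={2,3,5}: no change
So after constraint 3: D(Y)={2,3,5}, size = 3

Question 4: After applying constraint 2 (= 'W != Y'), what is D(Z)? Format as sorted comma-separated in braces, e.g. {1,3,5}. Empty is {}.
Answer: {2,3,4}

Derivation:
Constraint 1 (Y + Z = X) on D(Y)={2,3,5,6,8} D(Z)={2,3,4,6,7,8} D(X)={2,3,4,6,7}: Y {2,3,5,6,8}->{2,3,5}; Z {2,3,4,6,7,8}->{2,3,4}; X {2,3,4,6,7}->{4,6,7}
Constraint 2 (W != Y) on D(W)={3,4,5,6,7,8} D(Y)={2,3,5}: no change
So after constraint 2: D(Z) = {2,3,4}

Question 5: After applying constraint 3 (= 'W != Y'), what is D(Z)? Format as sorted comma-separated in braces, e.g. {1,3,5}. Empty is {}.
Constraint 1 (Y + Z = X) on D(Y)={2,3,5,6,8} D(Z)={2,3,4,6,7,8} D(X)={2,3,4,6,7}: Y {2,3,5,6,8}->{2,3,5}; Z {2,3,4,6,7,8}->{2,3,4}; X {2,3,4,6,7}->{4,6,7}
Constraint 2 (W != Y) on D(W)={3,4,5,6,7,8} D(Y)={2,3,5}: no change
Constraint 3 (W != Y) on D(W)={3,4,5,6,7,8} D(Y)={2,3,5}: no change
So after constraint 3: D(Z) = {2,3,4}

Answer: {2,3,4}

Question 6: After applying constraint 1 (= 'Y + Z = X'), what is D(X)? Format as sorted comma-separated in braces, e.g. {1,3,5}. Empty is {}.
Answer: {4,6,7}

Derivation:
Constraint 1 (Y + Z = X) on D(Y)={2,3,5,6,8} D(Z)={2,3,4,6,7,8} D(X)={2,3,4,6,7}: Y {2,3,5,6,8}->{2,3,5}; Z {2,3,4,6,7,8}->{2,3,4}; X {2,3,4,6,7}->{4,6,7}
So after constraint 1: D(X) = {4,6,7}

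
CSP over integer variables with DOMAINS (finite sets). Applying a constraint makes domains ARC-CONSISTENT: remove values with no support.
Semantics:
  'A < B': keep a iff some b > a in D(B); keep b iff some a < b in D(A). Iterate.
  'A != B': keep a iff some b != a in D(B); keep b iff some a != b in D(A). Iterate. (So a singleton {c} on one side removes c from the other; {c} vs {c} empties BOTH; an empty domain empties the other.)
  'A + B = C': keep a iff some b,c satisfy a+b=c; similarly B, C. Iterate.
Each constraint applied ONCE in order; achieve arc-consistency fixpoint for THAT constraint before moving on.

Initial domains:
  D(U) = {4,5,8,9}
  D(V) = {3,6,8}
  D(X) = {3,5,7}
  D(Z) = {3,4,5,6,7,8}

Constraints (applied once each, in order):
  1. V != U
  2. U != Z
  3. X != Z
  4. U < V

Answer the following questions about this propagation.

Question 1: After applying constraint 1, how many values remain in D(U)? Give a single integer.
Answer: 4

Derivation:
Constraint 1 (V != U) on D(V)={3,6,8} D(U)={4,5,8,9}: no change
So after constraint 1: D(U)={4,5,8,9}, size = 4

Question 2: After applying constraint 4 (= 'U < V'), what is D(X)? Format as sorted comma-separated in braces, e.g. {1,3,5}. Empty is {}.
Answer: {3,5,7}

Derivation:
Constraint 1 (V != U) on D(V)={3,6,8} D(U)={4,5,8,9}: no change
Constraint 2 (U != Z) on D(U)={4,5,8,9} D(Z)={3,4,5,6,7,8}: no change
Constraint 3 (X != Z) on D(X)={3,5,7} D(Z)={3,4,5,6,7,8}: no change
Constraint 4 (U < V) on D(U)={4,5,8,9} D(V)={3,6,8}: U {4,5,8,9}->{4,5}; V {3,6,8}->{6,8}
So after constraint 4: D(X) = {3,5,7}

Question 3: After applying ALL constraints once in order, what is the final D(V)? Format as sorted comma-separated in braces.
Constraint 1 (V != U) on D(V)={3,6,8} D(U)={4,5,8,9}: no change
Constraint 2 (U != Z) on D(U)={4,5,8,9} D(Z)={3,4,5,6,7,8}: no change
Constraint 3 (X != Z) on D(X)={3,5,7} D(Z)={3,4,5,6,7,8}: no change
Constraint 4 (U < V) on D(U)={4,5,8,9} D(V)={3,6,8}: U {4,5,8,9}->{4,5}; V {3,6,8}->{6,8}
So after all 4 constraints: D(V) = {6,8}

Answer: {6,8}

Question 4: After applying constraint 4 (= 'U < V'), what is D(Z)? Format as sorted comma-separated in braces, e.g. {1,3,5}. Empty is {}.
Constraint 1 (V != U) on D(V)={3,6,8} D(U)={4,5,8,9}: no change
Constraint 2 (U != Z) on D(U)={4,5,8,9} D(Z)={3,4,5,6,7,8}: no change
Constraint 3 (X != Z) on D(X)={3,5,7} D(Z)={3,4,5,6,7,8}: no change
Constraint 4 (U < V) on D(U)={4,5,8,9} D(V)={3,6,8}: U {4,5,8,9}->{4,5}; V {3,6,8}->{6,8}
So after constraint 4: D(Z) = {3,4,5,6,7,8}

Answer: {3,4,5,6,7,8}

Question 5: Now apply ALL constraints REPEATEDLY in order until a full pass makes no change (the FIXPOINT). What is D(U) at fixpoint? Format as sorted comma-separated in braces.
pass 0 (initial): D(U)={4,5,8,9}
pass 1: U {4,5,8,9}->{4,5}; V {3,6,8}->{6,8}
pass 2: no change
Fixpoint after 2 passes: D(U) = {4,5}

Answer: {4,5}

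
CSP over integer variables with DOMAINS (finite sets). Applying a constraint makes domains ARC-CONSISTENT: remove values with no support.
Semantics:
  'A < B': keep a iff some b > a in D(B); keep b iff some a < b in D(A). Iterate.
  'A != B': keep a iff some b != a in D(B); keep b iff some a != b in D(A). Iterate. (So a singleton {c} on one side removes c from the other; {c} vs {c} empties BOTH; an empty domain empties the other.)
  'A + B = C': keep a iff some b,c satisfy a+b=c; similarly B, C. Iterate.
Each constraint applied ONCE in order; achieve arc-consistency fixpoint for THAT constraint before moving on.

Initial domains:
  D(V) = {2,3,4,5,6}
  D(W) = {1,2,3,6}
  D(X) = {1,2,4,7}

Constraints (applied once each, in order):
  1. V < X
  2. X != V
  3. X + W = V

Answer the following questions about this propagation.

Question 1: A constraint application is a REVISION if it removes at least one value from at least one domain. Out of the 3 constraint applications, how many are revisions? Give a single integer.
Constraint 1 (V < X) on D(V)={2,3,4,5,6} D(X)={1,2,4,7}: X {1,2,4,7}->{4,7} => REVISION
Constraint 2 (X != V) on D(X)={4,7} D(V)={2,3,4,5,6}: no change => not a revision
Constraint 3 (X + W = V) on D(X)={4,7} D(W)={1,2,3,6} D(V)={2,3,4,5,6}: X {4,7}->{4}; W {1,2,3,6}->{1,2}; V {2,3,4,5,6}->{5,6} => REVISION
Total revisions = 2

Answer: 2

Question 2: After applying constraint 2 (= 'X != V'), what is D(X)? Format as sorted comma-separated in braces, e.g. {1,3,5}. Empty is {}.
Constraint 1 (V < X) on D(V)={2,3,4,5,6} D(X)={1,2,4,7}: X {1,2,4,7}->{4,7}
Constraint 2 (X != V) on D(X)={4,7} D(V)={2,3,4,5,6}: no change
So after constraint 2: D(X) = {4,7}

Answer: {4,7}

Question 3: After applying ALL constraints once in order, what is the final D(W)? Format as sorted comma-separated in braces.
Answer: {1,2}

Derivation:
Constraint 1 (V < X) on D(V)={2,3,4,5,6} D(X)={1,2,4,7}: X {1,2,4,7}->{4,7}
Constraint 2 (X != V) on D(X)={4,7} D(V)={2,3,4,5,6}: no change
Constraint 3 (X + W = V) on D(X)={4,7} D(W)={1,2,3,6} D(V)={2,3,4,5,6}: X {4,7}->{4}; W {1,2,3,6}->{1,2}; V {2,3,4,5,6}->{5,6}
So after all 3 constraints: D(W) = {1,2}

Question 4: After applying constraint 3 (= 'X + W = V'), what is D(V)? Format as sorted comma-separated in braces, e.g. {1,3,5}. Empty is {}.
Constraint 1 (V < X) on D(V)={2,3,4,5,6} D(X)={1,2,4,7}: X {1,2,4,7}->{4,7}
Constraint 2 (X != V) on D(X)={4,7} D(V)={2,3,4,5,6}: no change
Constraint 3 (X + W = V) on D(X)={4,7} D(W)={1,2,3,6} D(V)={2,3,4,5,6}: X {4,7}->{4}; W {1,2,3,6}->{1,2}; V {2,3,4,5,6}->{5,6}
So after constraint 3: D(V) = {5,6}

Answer: {5,6}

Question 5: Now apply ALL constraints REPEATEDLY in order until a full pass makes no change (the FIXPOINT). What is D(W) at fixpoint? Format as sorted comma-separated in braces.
Answer: {}

Derivation:
pass 0 (initial): D(W)={1,2,3,6}
pass 1: V {2,3,4,5,6}->{5,6}; W {1,2,3,6}->{1,2}; X {1,2,4,7}->{4}
pass 2: V {5,6}->{}; W {1,2}->{}; X {4}->{}
pass 3: no change
Fixpoint after 3 passes: D(W) = {}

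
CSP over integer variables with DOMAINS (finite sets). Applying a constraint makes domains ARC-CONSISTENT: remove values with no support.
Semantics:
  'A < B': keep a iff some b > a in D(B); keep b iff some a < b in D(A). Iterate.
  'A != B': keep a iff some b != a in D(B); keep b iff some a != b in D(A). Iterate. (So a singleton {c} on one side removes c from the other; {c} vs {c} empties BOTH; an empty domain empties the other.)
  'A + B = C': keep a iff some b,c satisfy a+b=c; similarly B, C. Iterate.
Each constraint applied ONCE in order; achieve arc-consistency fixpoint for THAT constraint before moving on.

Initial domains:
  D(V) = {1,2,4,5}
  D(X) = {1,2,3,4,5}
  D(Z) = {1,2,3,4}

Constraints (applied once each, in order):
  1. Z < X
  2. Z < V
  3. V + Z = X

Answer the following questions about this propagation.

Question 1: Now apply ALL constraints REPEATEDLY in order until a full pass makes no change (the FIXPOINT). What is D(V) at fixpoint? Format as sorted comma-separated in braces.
pass 0 (initial): D(V)={1,2,4,5}
pass 1: V {1,2,4,5}->{2,4}; X {1,2,3,4,5}->{3,4,5}; Z {1,2,3,4}->{1,2,3}
pass 2: no change
Fixpoint after 2 passes: D(V) = {2,4}

Answer: {2,4}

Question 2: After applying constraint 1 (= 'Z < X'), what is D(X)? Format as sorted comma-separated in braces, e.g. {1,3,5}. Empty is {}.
Answer: {2,3,4,5}

Derivation:
Constraint 1 (Z < X) on D(Z)={1,2,3,4} D(X)={1,2,3,4,5}: X {1,2,3,4,5}->{2,3,4,5}
So after constraint 1: D(X) = {2,3,4,5}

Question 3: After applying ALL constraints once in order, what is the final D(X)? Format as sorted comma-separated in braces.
Answer: {3,4,5}

Derivation:
Constraint 1 (Z < X) on D(Z)={1,2,3,4} D(X)={1,2,3,4,5}: X {1,2,3,4,5}->{2,3,4,5}
Constraint 2 (Z < V) on D(Z)={1,2,3,4} D(V)={1,2,4,5}: V {1,2,4,5}->{2,4,5}
Constraint 3 (V + Z = X) on D(V)={2,4,5} D(Z)={1,2,3,4} D(X)={2,3,4,5}: V {2,4,5}->{2,4}; Z {1,2,3,4}->{1,2,3}; X {2,3,4,5}->{3,4,5}
So after all 3 constraints: D(X) = {3,4,5}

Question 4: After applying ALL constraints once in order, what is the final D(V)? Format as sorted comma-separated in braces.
Constraint 1 (Z < X) on D(Z)={1,2,3,4} D(X)={1,2,3,4,5}: X {1,2,3,4,5}->{2,3,4,5}
Constraint 2 (Z < V) on D(Z)={1,2,3,4} D(V)={1,2,4,5}: V {1,2,4,5}->{2,4,5}
Constraint 3 (V + Z = X) on D(V)={2,4,5} D(Z)={1,2,3,4} D(X)={2,3,4,5}: V {2,4,5}->{2,4}; Z {1,2,3,4}->{1,2,3}; X {2,3,4,5}->{3,4,5}
So after all 3 constraints: D(V) = {2,4}

Answer: {2,4}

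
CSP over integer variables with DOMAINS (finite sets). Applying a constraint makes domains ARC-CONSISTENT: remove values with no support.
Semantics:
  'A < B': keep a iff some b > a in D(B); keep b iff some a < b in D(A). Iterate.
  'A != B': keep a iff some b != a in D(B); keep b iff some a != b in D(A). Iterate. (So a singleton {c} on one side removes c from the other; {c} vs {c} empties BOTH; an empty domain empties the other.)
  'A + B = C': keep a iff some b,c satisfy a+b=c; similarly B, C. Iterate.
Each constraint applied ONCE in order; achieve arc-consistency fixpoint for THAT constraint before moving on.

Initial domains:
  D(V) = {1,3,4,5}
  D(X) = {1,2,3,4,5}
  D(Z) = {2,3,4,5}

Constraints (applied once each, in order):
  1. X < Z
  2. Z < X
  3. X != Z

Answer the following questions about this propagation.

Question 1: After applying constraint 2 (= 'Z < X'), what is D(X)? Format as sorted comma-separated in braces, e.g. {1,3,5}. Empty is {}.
Constraint 1 (X < Z) on D(X)={1,2,3,4,5} D(Z)={2,3,4,5}: X {1,2,3,4,5}->{1,2,3,4}
Constraint 2 (Z < X) on D(Z)={2,3,4,5} D(X)={1,2,3,4}: Z {2,3,4,5}->{2,3}; X {1,2,3,4}->{3,4}
So after constraint 2: D(X) = {3,4}

Answer: {3,4}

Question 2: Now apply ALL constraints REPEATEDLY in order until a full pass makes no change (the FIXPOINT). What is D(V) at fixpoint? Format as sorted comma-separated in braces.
pass 0 (initial): D(V)={1,3,4,5}
pass 1: X {1,2,3,4,5}->{3,4}; Z {2,3,4,5}->{2,3}
pass 2: X {3,4}->{}; Z {2,3}->{}
pass 3: no change
Fixpoint after 3 passes: D(V) = {1,3,4,5}

Answer: {1,3,4,5}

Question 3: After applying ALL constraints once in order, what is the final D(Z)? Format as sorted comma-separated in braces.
Constraint 1 (X < Z) on D(X)={1,2,3,4,5} D(Z)={2,3,4,5}: X {1,2,3,4,5}->{1,2,3,4}
Constraint 2 (Z < X) on D(Z)={2,3,4,5} D(X)={1,2,3,4}: Z {2,3,4,5}->{2,3}; X {1,2,3,4}->{3,4}
Constraint 3 (X != Z) on D(X)={3,4} D(Z)={2,3}: no change
So after all 3 constraints: D(Z) = {2,3}

Answer: {2,3}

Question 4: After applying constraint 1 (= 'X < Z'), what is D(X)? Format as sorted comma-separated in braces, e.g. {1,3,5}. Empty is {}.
Constraint 1 (X < Z) on D(X)={1,2,3,4,5} D(Z)={2,3,4,5}: X {1,2,3,4,5}->{1,2,3,4}
So after constraint 1: D(X) = {1,2,3,4}

Answer: {1,2,3,4}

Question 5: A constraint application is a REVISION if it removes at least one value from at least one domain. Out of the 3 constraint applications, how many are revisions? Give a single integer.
Answer: 2

Derivation:
Constraint 1 (X < Z) on D(X)={1,2,3,4,5} D(Z)={2,3,4,5}: X {1,2,3,4,5}->{1,2,3,4} => REVISION
Constraint 2 (Z < X) on D(Z)={2,3,4,5} D(X)={1,2,3,4}: Z {2,3,4,5}->{2,3}; X {1,2,3,4}->{3,4} => REVISION
Constraint 3 (X != Z) on D(X)={3,4} D(Z)={2,3}: no change => not a revision
Total revisions = 2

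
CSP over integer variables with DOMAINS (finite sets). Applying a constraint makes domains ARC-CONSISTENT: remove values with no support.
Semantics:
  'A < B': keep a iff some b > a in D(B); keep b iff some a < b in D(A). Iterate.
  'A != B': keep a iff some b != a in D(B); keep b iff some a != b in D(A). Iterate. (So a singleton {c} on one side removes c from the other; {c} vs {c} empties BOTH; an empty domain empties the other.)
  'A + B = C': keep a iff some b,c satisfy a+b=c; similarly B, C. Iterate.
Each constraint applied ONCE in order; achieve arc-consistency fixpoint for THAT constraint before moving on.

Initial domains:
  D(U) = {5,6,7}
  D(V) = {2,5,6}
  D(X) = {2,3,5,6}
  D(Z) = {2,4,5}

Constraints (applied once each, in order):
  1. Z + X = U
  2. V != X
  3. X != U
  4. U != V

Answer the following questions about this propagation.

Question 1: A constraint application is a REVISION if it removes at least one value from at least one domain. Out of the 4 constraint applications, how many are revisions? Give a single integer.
Answer: 1

Derivation:
Constraint 1 (Z + X = U) on D(Z)={2,4,5} D(X)={2,3,5,6} D(U)={5,6,7}: X {2,3,5,6}->{2,3,5} => REVISION
Constraint 2 (V != X) on D(V)={2,5,6} D(X)={2,3,5}: no change => not a revision
Constraint 3 (X != U) on D(X)={2,3,5} D(U)={5,6,7}: no change => not a revision
Constraint 4 (U != V) on D(U)={5,6,7} D(V)={2,5,6}: no change => not a revision
Total revisions = 1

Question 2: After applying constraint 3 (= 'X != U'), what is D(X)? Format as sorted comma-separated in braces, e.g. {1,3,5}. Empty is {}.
Constraint 1 (Z + X = U) on D(Z)={2,4,5} D(X)={2,3,5,6} D(U)={5,6,7}: X {2,3,5,6}->{2,3,5}
Constraint 2 (V != X) on D(V)={2,5,6} D(X)={2,3,5}: no change
Constraint 3 (X != U) on D(X)={2,3,5} D(U)={5,6,7}: no change
So after constraint 3: D(X) = {2,3,5}

Answer: {2,3,5}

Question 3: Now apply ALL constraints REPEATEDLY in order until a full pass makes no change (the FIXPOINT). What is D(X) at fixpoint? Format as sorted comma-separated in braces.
pass 0 (initial): D(X)={2,3,5,6}
pass 1: X {2,3,5,6}->{2,3,5}
pass 2: no change
Fixpoint after 2 passes: D(X) = {2,3,5}

Answer: {2,3,5}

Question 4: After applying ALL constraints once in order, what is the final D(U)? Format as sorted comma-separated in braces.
Constraint 1 (Z + X = U) on D(Z)={2,4,5} D(X)={2,3,5,6} D(U)={5,6,7}: X {2,3,5,6}->{2,3,5}
Constraint 2 (V != X) on D(V)={2,5,6} D(X)={2,3,5}: no change
Constraint 3 (X != U) on D(X)={2,3,5} D(U)={5,6,7}: no change
Constraint 4 (U != V) on D(U)={5,6,7} D(V)={2,5,6}: no change
So after all 4 constraints: D(U) = {5,6,7}

Answer: {5,6,7}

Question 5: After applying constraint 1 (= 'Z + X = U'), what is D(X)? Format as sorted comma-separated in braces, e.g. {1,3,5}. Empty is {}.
Answer: {2,3,5}

Derivation:
Constraint 1 (Z + X = U) on D(Z)={2,4,5} D(X)={2,3,5,6} D(U)={5,6,7}: X {2,3,5,6}->{2,3,5}
So after constraint 1: D(X) = {2,3,5}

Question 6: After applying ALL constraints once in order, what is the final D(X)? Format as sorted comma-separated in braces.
Constraint 1 (Z + X = U) on D(Z)={2,4,5} D(X)={2,3,5,6} D(U)={5,6,7}: X {2,3,5,6}->{2,3,5}
Constraint 2 (V != X) on D(V)={2,5,6} D(X)={2,3,5}: no change
Constraint 3 (X != U) on D(X)={2,3,5} D(U)={5,6,7}: no change
Constraint 4 (U != V) on D(U)={5,6,7} D(V)={2,5,6}: no change
So after all 4 constraints: D(X) = {2,3,5}

Answer: {2,3,5}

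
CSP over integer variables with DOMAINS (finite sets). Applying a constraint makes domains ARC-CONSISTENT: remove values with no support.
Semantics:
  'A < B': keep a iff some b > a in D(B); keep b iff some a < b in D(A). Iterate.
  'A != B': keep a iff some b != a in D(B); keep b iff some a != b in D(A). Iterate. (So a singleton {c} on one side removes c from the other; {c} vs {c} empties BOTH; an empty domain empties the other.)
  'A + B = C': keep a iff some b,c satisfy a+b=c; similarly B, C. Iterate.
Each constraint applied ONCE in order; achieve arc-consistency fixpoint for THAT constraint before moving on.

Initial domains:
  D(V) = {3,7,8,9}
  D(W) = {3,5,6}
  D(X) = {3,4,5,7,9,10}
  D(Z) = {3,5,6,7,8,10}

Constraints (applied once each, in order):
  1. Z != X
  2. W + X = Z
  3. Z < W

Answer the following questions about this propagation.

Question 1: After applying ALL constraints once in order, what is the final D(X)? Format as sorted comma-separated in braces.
Constraint 1 (Z != X) on D(Z)={3,5,6,7,8,10} D(X)={3,4,5,7,9,10}: no change
Constraint 2 (W + X = Z) on D(W)={3,5,6} D(X)={3,4,5,7,9,10} D(Z)={3,5,6,7,8,10}: X {3,4,5,7,9,10}->{3,4,5,7}; Z {3,5,6,7,8,10}->{6,7,8,10}
Constraint 3 (Z < W) on D(Z)={6,7,8,10} D(W)={3,5,6}: Z {6,7,8,10}->{}; W {3,5,6}->{}
So after all 3 constraints: D(X) = {3,4,5,7}

Answer: {3,4,5,7}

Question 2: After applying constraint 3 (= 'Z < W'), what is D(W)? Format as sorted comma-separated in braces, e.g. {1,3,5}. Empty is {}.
Answer: {}

Derivation:
Constraint 1 (Z != X) on D(Z)={3,5,6,7,8,10} D(X)={3,4,5,7,9,10}: no change
Constraint 2 (W + X = Z) on D(W)={3,5,6} D(X)={3,4,5,7,9,10} D(Z)={3,5,6,7,8,10}: X {3,4,5,7,9,10}->{3,4,5,7}; Z {3,5,6,7,8,10}->{6,7,8,10}
Constraint 3 (Z < W) on D(Z)={6,7,8,10} D(W)={3,5,6}: Z {6,7,8,10}->{}; W {3,5,6}->{}
So after constraint 3: D(W) = {}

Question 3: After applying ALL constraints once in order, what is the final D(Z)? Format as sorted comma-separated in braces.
Answer: {}

Derivation:
Constraint 1 (Z != X) on D(Z)={3,5,6,7,8,10} D(X)={3,4,5,7,9,10}: no change
Constraint 2 (W + X = Z) on D(W)={3,5,6} D(X)={3,4,5,7,9,10} D(Z)={3,5,6,7,8,10}: X {3,4,5,7,9,10}->{3,4,5,7}; Z {3,5,6,7,8,10}->{6,7,8,10}
Constraint 3 (Z < W) on D(Z)={6,7,8,10} D(W)={3,5,6}: Z {6,7,8,10}->{}; W {3,5,6}->{}
So after all 3 constraints: D(Z) = {}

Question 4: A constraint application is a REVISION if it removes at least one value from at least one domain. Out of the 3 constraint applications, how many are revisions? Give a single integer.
Answer: 2

Derivation:
Constraint 1 (Z != X) on D(Z)={3,5,6,7,8,10} D(X)={3,4,5,7,9,10}: no change => not a revision
Constraint 2 (W + X = Z) on D(W)={3,5,6} D(X)={3,4,5,7,9,10} D(Z)={3,5,6,7,8,10}: X {3,4,5,7,9,10}->{3,4,5,7}; Z {3,5,6,7,8,10}->{6,7,8,10} => REVISION
Constraint 3 (Z < W) on D(Z)={6,7,8,10} D(W)={3,5,6}: Z {6,7,8,10}->{}; W {3,5,6}->{} => REVISION
Total revisions = 2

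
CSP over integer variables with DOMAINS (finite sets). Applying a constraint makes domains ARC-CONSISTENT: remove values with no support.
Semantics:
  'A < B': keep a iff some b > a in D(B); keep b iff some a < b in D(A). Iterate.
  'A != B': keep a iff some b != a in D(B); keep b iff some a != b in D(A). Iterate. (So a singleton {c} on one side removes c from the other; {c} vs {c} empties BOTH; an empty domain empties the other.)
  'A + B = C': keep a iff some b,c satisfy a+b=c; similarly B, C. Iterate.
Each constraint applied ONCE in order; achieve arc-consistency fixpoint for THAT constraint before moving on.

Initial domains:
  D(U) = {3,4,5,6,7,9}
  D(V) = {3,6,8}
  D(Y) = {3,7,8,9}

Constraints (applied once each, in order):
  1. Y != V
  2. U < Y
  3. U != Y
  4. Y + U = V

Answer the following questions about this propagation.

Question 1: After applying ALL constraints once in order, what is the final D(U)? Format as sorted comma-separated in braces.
Constraint 1 (Y != V) on D(Y)={3,7,8,9} D(V)={3,6,8}: no change
Constraint 2 (U < Y) on D(U)={3,4,5,6,7,9} D(Y)={3,7,8,9}: U {3,4,5,6,7,9}->{3,4,5,6,7}; Y {3,7,8,9}->{7,8,9}
Constraint 3 (U != Y) on D(U)={3,4,5,6,7} D(Y)={7,8,9}: no change
Constraint 4 (Y + U = V) on D(Y)={7,8,9} D(U)={3,4,5,6,7} D(V)={3,6,8}: Y {7,8,9}->{}; U {3,4,5,6,7}->{}; V {3,6,8}->{}
So after all 4 constraints: D(U) = {}

Answer: {}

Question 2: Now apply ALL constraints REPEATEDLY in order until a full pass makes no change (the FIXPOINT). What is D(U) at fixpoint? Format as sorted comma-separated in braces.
pass 0 (initial): D(U)={3,4,5,6,7,9}
pass 1: U {3,4,5,6,7,9}->{}; V {3,6,8}->{}; Y {3,7,8,9}->{}
pass 2: no change
Fixpoint after 2 passes: D(U) = {}

Answer: {}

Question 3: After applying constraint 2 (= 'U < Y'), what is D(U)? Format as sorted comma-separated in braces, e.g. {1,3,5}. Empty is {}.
Constraint 1 (Y != V) on D(Y)={3,7,8,9} D(V)={3,6,8}: no change
Constraint 2 (U < Y) on D(U)={3,4,5,6,7,9} D(Y)={3,7,8,9}: U {3,4,5,6,7,9}->{3,4,5,6,7}; Y {3,7,8,9}->{7,8,9}
So after constraint 2: D(U) = {3,4,5,6,7}

Answer: {3,4,5,6,7}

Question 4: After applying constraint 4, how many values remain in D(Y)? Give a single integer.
Constraint 1 (Y != V) on D(Y)={3,7,8,9} D(V)={3,6,8}: no change
Constraint 2 (U < Y) on D(U)={3,4,5,6,7,9} D(Y)={3,7,8,9}: U {3,4,5,6,7,9}->{3,4,5,6,7}; Y {3,7,8,9}->{7,8,9}
Constraint 3 (U != Y) on D(U)={3,4,5,6,7} D(Y)={7,8,9}: no change
Constraint 4 (Y + U = V) on D(Y)={7,8,9} D(U)={3,4,5,6,7} D(V)={3,6,8}: Y {7,8,9}->{}; U {3,4,5,6,7}->{}; V {3,6,8}->{}
So after constraint 4: D(Y)={}, size = 0

Answer: 0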